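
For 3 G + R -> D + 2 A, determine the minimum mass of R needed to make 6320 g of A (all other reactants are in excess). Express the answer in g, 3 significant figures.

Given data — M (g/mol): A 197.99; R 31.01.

495 g

n(A) = 6320 / 197.99 = 31.92 mol
n(R) = (1/2) × 31.92 = 15.96 mol
mass = 15.96 × 31.01 = 494.9 g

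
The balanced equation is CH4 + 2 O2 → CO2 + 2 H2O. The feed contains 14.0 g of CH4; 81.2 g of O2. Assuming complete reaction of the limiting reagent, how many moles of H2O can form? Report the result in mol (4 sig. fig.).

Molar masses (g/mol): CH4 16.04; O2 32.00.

n(CH4) = 14.00 / 16.04 = 0.8728 mol
n(O2) = 81.20 / 32.00 = 2.538 mol
n/ν → CH4: 0.8728, O2: 1.269; CH4 is limiting.
n(H2O) = (2/1) × 0.8728 = 1.746 mol

1.746 mol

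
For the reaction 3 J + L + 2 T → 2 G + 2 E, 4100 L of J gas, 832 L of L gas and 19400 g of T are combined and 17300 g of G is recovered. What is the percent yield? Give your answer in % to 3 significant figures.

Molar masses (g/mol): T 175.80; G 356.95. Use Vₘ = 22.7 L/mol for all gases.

n(J) = 4100 / 22.7 = 180.6 mol
n(L) = 832.0 / 22.7 = 36.65 mol
n(T) = 19400 / 175.80 = 110.4 mol
n/ν for J = 180.6/3 = 60.20
n/ν for L = 36.65/1 = 36.65
n/ν for T = 110.4/2 = 55.20
Smallest n/ν is L → limiting reagent.
theoretical n(G) = (2/1) × 36.65 = 73.30 mol → 26160 g
% yield = 17300 / 26160 × 100 = 66.13 %

66.1 %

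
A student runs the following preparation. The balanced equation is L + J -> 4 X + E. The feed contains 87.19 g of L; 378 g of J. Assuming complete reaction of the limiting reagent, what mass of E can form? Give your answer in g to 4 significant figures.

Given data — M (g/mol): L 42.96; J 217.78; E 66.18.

114.9 g

n(L) = 87.19 / 42.96 = 2.030 mol
n(J) = 378.0 / 217.78 = 1.736 mol
n/ν for L = 2.030/1 = 2.030
n/ν for J = 1.736/1 = 1.736
Smallest n/ν is J → limiting reagent.
n(E) = (1/1) × 1.736 = 1.736 mol
mass = 1.736 × 66.18 = 114.9 g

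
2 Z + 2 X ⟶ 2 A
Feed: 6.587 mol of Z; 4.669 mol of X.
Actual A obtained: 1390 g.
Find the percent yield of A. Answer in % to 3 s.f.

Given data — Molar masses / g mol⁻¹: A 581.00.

51.2 %

n(Z) = 6.587 mol
n(X) = 4.669 mol
n/ν for Z = 6.587/2 = 3.294
n/ν for X = 4.669/2 = 2.335
Smallest n/ν is X → limiting reagent.
theoretical n(A) = (2/2) × 4.669 = 4.669 mol → 2713 g
% yield = 1390 / 2713 × 100 = 51.23 %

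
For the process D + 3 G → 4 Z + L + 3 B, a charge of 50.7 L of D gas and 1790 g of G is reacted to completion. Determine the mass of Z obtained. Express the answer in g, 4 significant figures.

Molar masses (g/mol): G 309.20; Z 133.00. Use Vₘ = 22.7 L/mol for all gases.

1027 g

n(D) = 50.70 / 22.7 = 2.233 mol
n(G) = 1790 / 309.20 = 5.789 mol
n/ν → D: 2.233, G: 1.930; G is limiting.
n(Z) = (4/3) × 5.789 = 7.719 mol
mass = 7.719 × 133.00 = 1027 g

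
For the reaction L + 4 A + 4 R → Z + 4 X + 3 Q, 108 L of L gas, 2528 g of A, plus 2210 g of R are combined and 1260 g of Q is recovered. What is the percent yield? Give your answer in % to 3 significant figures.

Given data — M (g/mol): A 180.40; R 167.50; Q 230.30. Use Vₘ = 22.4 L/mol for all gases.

55.3 %

n(L) = 108.0 / 22.4 = 4.821 mol
n(A) = 2528 / 180.40 = 14.01 mol
n(R) = 2210 / 167.50 = 13.19 mol
n/ν → L: 4.821, A: 3.503, R: 3.298; R is limiting.
theoretical n(Q) = (3/4) × 13.19 = 9.893 mol → 2278 g
% yield = 1260 / 2278 × 100 = 55.31 %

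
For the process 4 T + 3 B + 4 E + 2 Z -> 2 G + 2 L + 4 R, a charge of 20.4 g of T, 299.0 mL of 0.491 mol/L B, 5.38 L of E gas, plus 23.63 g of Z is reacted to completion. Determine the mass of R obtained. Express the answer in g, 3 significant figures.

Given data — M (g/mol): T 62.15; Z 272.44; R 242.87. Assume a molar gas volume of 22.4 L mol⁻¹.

n(T) = 20.40 / 62.15 = 0.3282 mol
n(B) = 0.491 × 299.0/1000 = 0.1468 mol
n(E) = 5.380 / 22.4 = 0.2402 mol
n(Z) = 23.63 / 272.44 = 0.08673 mol
n/ν → T: 0.08205, B: 0.04893, E: 0.06005, Z: 0.04337; Z is limiting.
n(R) = (4/2) × 0.08673 = 0.1735 mol
mass = 0.1735 × 242.87 = 42.14 g

42.1 g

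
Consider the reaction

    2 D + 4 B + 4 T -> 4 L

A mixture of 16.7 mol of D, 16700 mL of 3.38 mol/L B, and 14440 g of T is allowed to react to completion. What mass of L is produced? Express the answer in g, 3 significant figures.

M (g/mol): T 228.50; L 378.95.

n(D) = 16.70 mol
n(B) = 3.38 × 16700/1000 = 56.45 mol
n(T) = 14440 / 228.50 = 63.19 mol
n/ν for D = 16.70/2 = 8.350
n/ν for B = 56.45/4 = 14.11
n/ν for T = 63.19/4 = 15.80
Smallest n/ν is D → limiting reagent.
n(L) = (4/2) × 16.70 = 33.40 mol
mass = 33.40 × 378.95 = 12660 g

12700 g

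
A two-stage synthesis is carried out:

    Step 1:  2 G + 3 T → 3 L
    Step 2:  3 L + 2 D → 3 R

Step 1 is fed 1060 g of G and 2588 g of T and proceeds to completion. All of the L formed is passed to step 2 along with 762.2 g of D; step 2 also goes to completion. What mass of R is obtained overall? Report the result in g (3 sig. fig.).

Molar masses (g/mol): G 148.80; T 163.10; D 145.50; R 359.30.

Step 1:
n(G) = 1060 / 148.80 = 7.124 mol
n(T) = 2588 / 163.10 = 15.87 mol
n/ν for G = 7.124/2 = 3.562
n/ν for T = 15.87/3 = 5.290
Smallest n/ν is G → limiting reagent.
n(L) produced = (3/2) × 7.124 = 10.69 mol
Step 2:
n(L) available = 10.69 mol
n(D) = 762.2 / 145.50 = 5.238 mol
n/ν for L = 10.69/3 = 3.563
n/ν for D = 5.238/2 = 2.619
Smallest n/ν is D → limiting reagent.
n(R) = (3/2) × 5.238 = 7.857 mol
mass = 7.857 × 359.30 = 2823 g

2820 g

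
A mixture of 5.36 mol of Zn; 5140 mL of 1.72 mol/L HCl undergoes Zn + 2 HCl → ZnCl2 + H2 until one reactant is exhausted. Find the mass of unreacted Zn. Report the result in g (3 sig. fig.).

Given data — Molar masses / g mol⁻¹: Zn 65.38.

61.4 g

n(Zn) = 5.360 mol
n(HCl) = 1.72 × 5140/1000 = 8.841 mol
n/ν for Zn = 5.360/1 = 5.360
n/ν for HCl = 8.841/2 = 4.421
Smallest n/ν is HCl → limiting reagent.
Zn consumed = (1/2) × 8.841 = 4.421 mol
Zn remaining = 5.360 − 4.421 = 0.9390 mol
mass = 0.9390 × 65.38 = 61.39 g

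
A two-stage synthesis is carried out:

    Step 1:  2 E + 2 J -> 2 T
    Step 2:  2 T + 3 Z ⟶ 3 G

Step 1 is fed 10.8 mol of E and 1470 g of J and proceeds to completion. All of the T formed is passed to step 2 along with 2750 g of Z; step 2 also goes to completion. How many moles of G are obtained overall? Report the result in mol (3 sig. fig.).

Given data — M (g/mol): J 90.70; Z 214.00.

12.9 mol

Step 1:
n(E) = 10.80 mol
n(J) = 1470 / 90.70 = 16.21 mol
n/ν → E: 5.400, J: 8.105; E is limiting.
n(T) produced = (2/2) × 10.80 = 10.80 mol
Step 2:
n(T) available = 10.80 mol
n(Z) = 2750 / 214.00 = 12.85 mol
n/ν → T: 5.400, Z: 4.283; Z is limiting.
n(G) = (3/3) × 12.85 = 12.85 mol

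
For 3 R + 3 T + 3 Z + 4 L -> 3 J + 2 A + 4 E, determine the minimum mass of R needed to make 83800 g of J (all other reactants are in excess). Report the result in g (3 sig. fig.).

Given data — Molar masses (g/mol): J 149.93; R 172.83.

n(J) = 83800 / 149.93 = 558.9 mol
n(R) = (3/3) × 558.9 = 558.9 mol
mass = 558.9 × 172.83 = 96590 g

96600 g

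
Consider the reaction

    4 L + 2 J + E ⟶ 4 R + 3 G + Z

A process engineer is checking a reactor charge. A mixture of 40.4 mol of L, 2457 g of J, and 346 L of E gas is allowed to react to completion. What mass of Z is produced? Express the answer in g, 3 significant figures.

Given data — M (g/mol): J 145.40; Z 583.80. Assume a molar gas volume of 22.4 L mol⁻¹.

n(L) = 40.40 mol
n(J) = 2457 / 145.40 = 16.90 mol
n(E) = 346.0 / 22.4 = 15.45 mol
n/ν for L = 40.40/4 = 10.10
n/ν for J = 16.90/2 = 8.450
n/ν for E = 15.45/1 = 15.45
Smallest n/ν is J → limiting reagent.
n(Z) = (1/2) × 16.90 = 8.450 mol
mass = 8.450 × 583.80 = 4933 g

4930 g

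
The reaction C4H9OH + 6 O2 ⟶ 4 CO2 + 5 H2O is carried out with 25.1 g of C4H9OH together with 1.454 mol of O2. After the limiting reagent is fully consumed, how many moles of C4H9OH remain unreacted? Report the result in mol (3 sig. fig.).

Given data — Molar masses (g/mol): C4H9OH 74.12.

0.0963 mol

n(C4H9OH) = 25.10 / 74.12 = 0.3386 mol
n(O2) = 1.454 mol
n/ν → C4H9OH: 0.3386, O2: 0.2423; O2 is limiting.
C4H9OH consumed = (1/6) × 1.454 = 0.2423 mol
C4H9OH remaining = 0.3386 − 0.2423 = 0.09630 mol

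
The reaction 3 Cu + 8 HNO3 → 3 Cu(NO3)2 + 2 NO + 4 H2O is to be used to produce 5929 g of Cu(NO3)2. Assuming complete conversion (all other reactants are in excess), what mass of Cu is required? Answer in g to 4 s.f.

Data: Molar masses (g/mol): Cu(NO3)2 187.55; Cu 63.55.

2009 g

n(Cu(NO3)2) = 5929 / 187.55 = 31.61 mol
n(Cu) = (3/3) × 31.61 = 31.61 mol
mass = 31.61 × 63.55 = 2009 g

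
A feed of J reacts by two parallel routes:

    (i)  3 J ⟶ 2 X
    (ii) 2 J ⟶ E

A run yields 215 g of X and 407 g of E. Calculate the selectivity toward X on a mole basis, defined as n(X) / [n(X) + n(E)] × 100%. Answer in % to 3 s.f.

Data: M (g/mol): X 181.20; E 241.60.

n(X) = 215 / 181.20 = 1.187 mol
n(E) = 407 / 241.60 = 1.685 mol
selectivity = 1.187/(1.187+1.685) × 100 = 41.33 %

41.3 %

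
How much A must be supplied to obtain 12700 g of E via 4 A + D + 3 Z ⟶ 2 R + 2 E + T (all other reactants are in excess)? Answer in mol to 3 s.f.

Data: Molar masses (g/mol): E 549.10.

n(E) = 12700 / 549.10 = 23.13 mol
n(A) = (4/2) × 23.13 = 46.26 mol

46.3 mol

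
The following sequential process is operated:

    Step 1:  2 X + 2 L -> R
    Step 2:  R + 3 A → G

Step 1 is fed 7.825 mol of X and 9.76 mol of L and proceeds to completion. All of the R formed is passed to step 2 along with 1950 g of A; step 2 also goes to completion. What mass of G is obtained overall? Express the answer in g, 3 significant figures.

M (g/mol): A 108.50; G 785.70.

Step 1:
n(X) = 7.825 mol
n(L) = 9.760 mol
n/ν for X = 7.825/2 = 3.913
n/ν for L = 9.760/2 = 4.880
Smallest n/ν is X → limiting reagent.
n(R) produced = (1/2) × 7.825 = 3.913 mol
Step 2:
n(R) available = 3.913 mol
n(A) = 1950 / 108.50 = 17.97 mol
n/ν for R = 3.913/1 = 3.913
n/ν for A = 17.97/3 = 5.990
Smallest n/ν is R → limiting reagent.
n(G) = (1/1) × 3.913 = 3.913 mol
mass = 3.913 × 785.70 = 3074 g

3070 g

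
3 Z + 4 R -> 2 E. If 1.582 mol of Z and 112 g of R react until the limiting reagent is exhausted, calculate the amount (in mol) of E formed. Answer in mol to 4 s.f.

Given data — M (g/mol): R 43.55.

1.055 mol

n(Z) = 1.582 mol
n(R) = 112.0 / 43.55 = 2.572 mol
n/ν → Z: 0.5273, R: 0.6430; Z is limiting.
n(E) = (2/3) × 1.582 = 1.055 mol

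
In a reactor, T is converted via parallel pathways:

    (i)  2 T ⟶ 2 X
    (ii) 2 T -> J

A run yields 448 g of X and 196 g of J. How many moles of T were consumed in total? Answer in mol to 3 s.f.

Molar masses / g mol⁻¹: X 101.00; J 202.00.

6.38 mol

n(X) = 448 / 101.00 = 4.436 mol
n(J) = 196 / 202.00 = 0.9703 mol
n(T) via (i) = (2/2)×4.436 = 4.436 mol
n(T) via (ii) = (2/1)×0.9703 = 1.941 mol
total n(T) = 4.436 + 1.941 = 6.377 mol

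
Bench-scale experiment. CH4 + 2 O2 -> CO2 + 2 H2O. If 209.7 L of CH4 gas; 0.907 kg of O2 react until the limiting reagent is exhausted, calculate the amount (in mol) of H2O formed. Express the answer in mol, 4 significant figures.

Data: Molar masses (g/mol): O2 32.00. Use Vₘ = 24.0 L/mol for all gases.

17.48 mol

n(CH4) = 209.7 / 24.0 = 8.738 mol
n(O2) = 0.9070×1000 / 32.00 = 28.34 mol
n/ν for CH4 = 8.738/1 = 8.738
n/ν for O2 = 28.34/2 = 14.17
Smallest n/ν is CH4 → limiting reagent.
n(H2O) = (2/1) × 8.738 = 17.48 mol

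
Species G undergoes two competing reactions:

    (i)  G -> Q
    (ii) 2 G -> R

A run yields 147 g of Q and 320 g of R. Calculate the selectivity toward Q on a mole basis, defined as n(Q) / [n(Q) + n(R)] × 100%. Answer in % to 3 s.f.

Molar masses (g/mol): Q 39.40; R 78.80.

47.9 %

n(Q) = 147 / 39.40 = 3.731 mol
n(R) = 320 / 78.80 = 4.061 mol
selectivity = 3.731/(3.731+4.061) × 100 = 47.88 %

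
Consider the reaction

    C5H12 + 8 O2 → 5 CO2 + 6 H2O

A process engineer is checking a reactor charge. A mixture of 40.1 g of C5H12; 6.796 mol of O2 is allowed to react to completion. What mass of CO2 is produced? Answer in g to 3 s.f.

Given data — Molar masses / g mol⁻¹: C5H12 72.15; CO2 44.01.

n(C5H12) = 40.10 / 72.15 = 0.5558 mol
n(O2) = 6.796 mol
n/ν for C5H12 = 0.5558/1 = 0.5558
n/ν for O2 = 6.796/8 = 0.8495
Smallest n/ν is C5H12 → limiting reagent.
n(CO2) = (5/1) × 0.5558 = 2.779 mol
mass = 2.779 × 44.01 = 122.3 g

122 g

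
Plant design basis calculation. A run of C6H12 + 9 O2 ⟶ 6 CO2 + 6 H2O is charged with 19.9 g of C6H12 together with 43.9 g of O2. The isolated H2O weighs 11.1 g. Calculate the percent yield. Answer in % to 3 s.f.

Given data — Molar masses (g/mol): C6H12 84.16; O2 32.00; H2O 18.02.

67.4 %

n(C6H12) = 19.90 / 84.16 = 0.2365 mol
n(O2) = 43.90 / 32.00 = 1.372 mol
n/ν for C6H12 = 0.2365/1 = 0.2365
n/ν for O2 = 1.372/9 = 0.1524
Smallest n/ν is O2 → limiting reagent.
theoretical n(H2O) = (6/9) × 1.372 = 0.9147 mol → 16.48 g
% yield = 11.1 / 16.48 × 100 = 67.35 %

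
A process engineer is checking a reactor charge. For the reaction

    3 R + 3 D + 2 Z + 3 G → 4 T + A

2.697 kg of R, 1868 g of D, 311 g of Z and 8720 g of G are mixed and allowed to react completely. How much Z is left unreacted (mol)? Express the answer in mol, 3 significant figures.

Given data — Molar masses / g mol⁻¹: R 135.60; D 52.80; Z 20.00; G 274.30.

2.29 mol

n(R) = 2.697×1000 / 135.60 = 19.89 mol
n(D) = 1868 / 52.80 = 35.38 mol
n(Z) = 311.0 / 20.00 = 15.55 mol
n(G) = 8720 / 274.30 = 31.79 mol
n/ν → R: 6.630, D: 11.79, Z: 7.775, G: 10.60; R is limiting.
Z consumed = (2/3) × 19.89 = 13.26 mol
Z remaining = 15.55 − 13.26 = 2.290 mol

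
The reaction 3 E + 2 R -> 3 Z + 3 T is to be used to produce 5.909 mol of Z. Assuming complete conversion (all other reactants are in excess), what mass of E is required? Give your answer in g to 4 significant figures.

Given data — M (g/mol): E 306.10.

n(Z) = 5.909 mol
n(E) = (3/3) × 5.909 = 5.909 mol
mass = 5.909 × 306.10 = 1809 g

1809 g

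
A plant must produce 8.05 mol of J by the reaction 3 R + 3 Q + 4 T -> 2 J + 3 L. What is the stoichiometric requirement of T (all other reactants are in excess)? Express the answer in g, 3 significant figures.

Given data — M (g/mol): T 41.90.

675 g

n(J) = 8.050 mol
n(T) = (4/2) × 8.050 = 16.10 mol
mass = 16.10 × 41.90 = 674.6 g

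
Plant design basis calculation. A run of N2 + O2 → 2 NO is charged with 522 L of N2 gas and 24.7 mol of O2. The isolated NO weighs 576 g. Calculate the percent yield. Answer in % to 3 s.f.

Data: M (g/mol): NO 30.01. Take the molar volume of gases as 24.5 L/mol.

45.0 %

n(N2) = 522.0 / 24.5 = 21.31 mol
n(O2) = 24.70 mol
n/ν for N2 = 21.31/1 = 21.31
n/ν for O2 = 24.70/1 = 24.70
Smallest n/ν is N2 → limiting reagent.
theoretical n(NO) = (2/1) × 21.31 = 42.62 mol → 1279 g
% yield = 576 / 1279 × 100 = 45.04 %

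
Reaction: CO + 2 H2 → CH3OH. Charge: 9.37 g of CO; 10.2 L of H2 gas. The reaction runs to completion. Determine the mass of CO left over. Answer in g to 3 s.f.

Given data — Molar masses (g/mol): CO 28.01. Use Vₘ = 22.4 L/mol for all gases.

n(CO) = 9.370 / 28.01 = 0.3345 mol
n(H2) = 10.20 / 22.4 = 0.4554 mol
n/ν → CO: 0.3345, H2: 0.2277; H2 is limiting.
CO consumed = (1/2) × 0.4554 = 0.2277 mol
CO remaining = 0.3345 − 0.2277 = 0.1068 mol
mass = 0.1068 × 28.01 = 2.991 g

2.99 g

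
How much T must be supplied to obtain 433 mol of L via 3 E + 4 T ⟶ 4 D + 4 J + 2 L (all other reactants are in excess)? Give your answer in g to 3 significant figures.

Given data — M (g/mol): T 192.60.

167000 g

n(L) = 433.0 mol
n(T) = (4/2) × 433.0 = 866.0 mol
mass = 866.0 × 192.60 = 166800 g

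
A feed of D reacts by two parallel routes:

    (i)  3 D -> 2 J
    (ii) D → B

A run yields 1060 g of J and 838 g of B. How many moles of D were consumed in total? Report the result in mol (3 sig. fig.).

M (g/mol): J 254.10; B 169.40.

n(J) = 1060 / 254.10 = 4.172 mol
n(B) = 838 / 169.40 = 4.947 mol
n(D) via (i) = (3/2)×4.172 = 6.258 mol
n(D) via (ii) = (1/1)×4.947 = 4.947 mol
total n(D) = 6.258 + 4.947 = 11.21 mol

11.2 mol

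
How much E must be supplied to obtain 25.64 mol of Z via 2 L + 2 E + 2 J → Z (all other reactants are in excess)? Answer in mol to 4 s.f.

51.28 mol

n(Z) = 25.64 mol
n(E) = (2/1) × 25.64 = 51.28 mol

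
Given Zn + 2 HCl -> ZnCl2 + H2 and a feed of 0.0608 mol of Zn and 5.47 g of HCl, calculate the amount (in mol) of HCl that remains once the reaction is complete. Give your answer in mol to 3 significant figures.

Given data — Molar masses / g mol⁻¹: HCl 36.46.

0.0284 mol

n(Zn) = 0.06080 mol
n(HCl) = 5.470 / 36.46 = 0.1500 mol
n/ν for Zn = 0.06080/1 = 0.06080
n/ν for HCl = 0.1500/2 = 0.07500
Smallest n/ν is Zn → limiting reagent.
HCl consumed = (2/1) × 0.06080 = 0.1216 mol
HCl remaining = 0.1500 − 0.1216 = 0.02840 mol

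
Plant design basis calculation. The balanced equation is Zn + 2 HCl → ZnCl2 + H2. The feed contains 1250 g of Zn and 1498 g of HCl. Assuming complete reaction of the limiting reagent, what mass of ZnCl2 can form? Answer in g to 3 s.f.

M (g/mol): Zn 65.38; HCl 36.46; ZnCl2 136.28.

n(Zn) = 1250 / 65.38 = 19.12 mol
n(HCl) = 1498 / 36.46 = 41.09 mol
n/ν for Zn = 19.12/1 = 19.12
n/ν for HCl = 41.09/2 = 20.55
Smallest n/ν is Zn → limiting reagent.
n(ZnCl2) = (1/1) × 19.12 = 19.12 mol
mass = 19.12 × 136.28 = 2606 g

2610 g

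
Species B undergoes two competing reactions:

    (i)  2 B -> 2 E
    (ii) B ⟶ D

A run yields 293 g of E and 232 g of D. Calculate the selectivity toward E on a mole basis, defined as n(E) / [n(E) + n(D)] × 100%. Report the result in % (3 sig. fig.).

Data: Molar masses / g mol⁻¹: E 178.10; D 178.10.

55.8 %

n(E) = 293 / 178.10 = 1.645 mol
n(D) = 232 / 178.10 = 1.303 mol
selectivity = 1.645/(1.645+1.303) × 100 = 55.80 %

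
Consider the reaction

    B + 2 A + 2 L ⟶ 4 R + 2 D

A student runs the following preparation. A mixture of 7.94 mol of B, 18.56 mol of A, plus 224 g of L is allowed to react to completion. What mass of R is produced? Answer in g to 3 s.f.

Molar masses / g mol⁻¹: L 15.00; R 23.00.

n(B) = 7.940 mol
n(A) = 18.56 mol
n(L) = 224.0 / 15.00 = 14.93 mol
n/ν → B: 7.940, A: 9.280, L: 7.465; L is limiting.
n(R) = (4/2) × 14.93 = 29.86 mol
mass = 29.86 × 23.00 = 686.8 g

687 g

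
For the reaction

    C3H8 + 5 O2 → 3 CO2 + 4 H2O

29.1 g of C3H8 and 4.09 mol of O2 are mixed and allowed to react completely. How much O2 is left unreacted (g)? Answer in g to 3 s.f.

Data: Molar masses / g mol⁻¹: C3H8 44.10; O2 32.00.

n(C3H8) = 29.10 / 44.10 = 0.6599 mol
n(O2) = 4.090 mol
n/ν for C3H8 = 0.6599/1 = 0.6599
n/ν for O2 = 4.090/5 = 0.8180
Smallest n/ν is C3H8 → limiting reagent.
O2 consumed = (5/1) × 0.6599 = 3.300 mol
O2 remaining = 4.090 − 3.300 = 0.7900 mol
mass = 0.7900 × 32.00 = 25.28 g

25.3 g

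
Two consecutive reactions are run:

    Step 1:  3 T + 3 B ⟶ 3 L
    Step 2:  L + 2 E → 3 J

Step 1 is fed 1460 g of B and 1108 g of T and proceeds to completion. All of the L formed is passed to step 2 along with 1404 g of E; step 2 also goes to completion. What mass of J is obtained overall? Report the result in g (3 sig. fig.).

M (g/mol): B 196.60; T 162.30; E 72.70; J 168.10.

Step 1:
n(B) = 1460 / 196.60 = 7.426 mol
n(T) = 1108 / 162.30 = 6.827 mol
n/ν for B = 7.426/3 = 2.475
n/ν for T = 6.827/3 = 2.276
Smallest n/ν is T → limiting reagent.
n(L) produced = (3/3) × 6.827 = 6.827 mol
Step 2:
n(L) available = 6.827 mol
n(E) = 1404 / 72.70 = 19.31 mol
n/ν for L = 6.827/1 = 6.827
n/ν for E = 19.31/2 = 9.655
Smallest n/ν is L → limiting reagent.
n(J) = (3/1) × 6.827 = 20.48 mol
mass = 20.48 × 168.10 = 3443 g

3440 g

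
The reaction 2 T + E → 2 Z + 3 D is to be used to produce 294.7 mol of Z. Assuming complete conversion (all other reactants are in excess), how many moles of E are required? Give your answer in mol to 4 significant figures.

n(Z) = 294.7 mol
n(E) = (1/2) × 294.7 = 147.4 mol

147.4 mol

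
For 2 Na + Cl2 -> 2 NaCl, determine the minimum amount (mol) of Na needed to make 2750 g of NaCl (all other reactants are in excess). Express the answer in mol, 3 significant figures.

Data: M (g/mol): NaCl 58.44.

n(NaCl) = 2750 / 58.44 = 47.06 mol
n(Na) = (2/2) × 47.06 = 47.06 mol

47.1 mol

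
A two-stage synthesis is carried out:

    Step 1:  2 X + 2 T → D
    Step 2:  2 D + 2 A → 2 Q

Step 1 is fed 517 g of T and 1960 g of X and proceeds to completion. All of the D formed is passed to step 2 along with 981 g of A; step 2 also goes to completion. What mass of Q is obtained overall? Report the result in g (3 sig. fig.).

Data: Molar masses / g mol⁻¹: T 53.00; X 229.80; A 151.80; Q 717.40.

3060 g

Step 1:
n(T) = 517.0 / 53.00 = 9.755 mol
n(X) = 1960 / 229.80 = 8.529 mol
n/ν for T = 9.755/2 = 4.878
n/ν for X = 8.529/2 = 4.265
Smallest n/ν is X → limiting reagent.
n(D) produced = (1/2) × 8.529 = 4.265 mol
Step 2:
n(D) available = 4.265 mol
n(A) = 981.0 / 151.80 = 6.462 mol
n/ν for D = 4.265/2 = 2.133
n/ν for A = 6.462/2 = 3.231
Smallest n/ν is D → limiting reagent.
n(Q) = (2/2) × 4.265 = 4.265 mol
mass = 4.265 × 717.40 = 3060 g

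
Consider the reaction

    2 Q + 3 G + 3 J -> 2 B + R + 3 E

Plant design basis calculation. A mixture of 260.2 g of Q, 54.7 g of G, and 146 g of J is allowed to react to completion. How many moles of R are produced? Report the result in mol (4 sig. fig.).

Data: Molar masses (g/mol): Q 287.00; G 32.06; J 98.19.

0.4533 mol

n(Q) = 260.2 / 287.00 = 0.9066 mol
n(G) = 54.70 / 32.06 = 1.706 mol
n(J) = 146.0 / 98.19 = 1.487 mol
n/ν → Q: 0.4533, G: 0.5687, J: 0.4957; Q is limiting.
n(R) = (1/2) × 0.9066 = 0.4533 mol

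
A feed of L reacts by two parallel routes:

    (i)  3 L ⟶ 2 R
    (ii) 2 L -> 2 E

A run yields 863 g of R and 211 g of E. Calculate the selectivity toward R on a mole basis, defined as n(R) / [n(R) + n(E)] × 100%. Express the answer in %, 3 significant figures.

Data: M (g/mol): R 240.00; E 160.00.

73.2 %

n(R) = 863 / 240.00 = 3.596 mol
n(E) = 211 / 160.00 = 1.319 mol
selectivity = 3.596/(3.596+1.319) × 100 = 73.16 %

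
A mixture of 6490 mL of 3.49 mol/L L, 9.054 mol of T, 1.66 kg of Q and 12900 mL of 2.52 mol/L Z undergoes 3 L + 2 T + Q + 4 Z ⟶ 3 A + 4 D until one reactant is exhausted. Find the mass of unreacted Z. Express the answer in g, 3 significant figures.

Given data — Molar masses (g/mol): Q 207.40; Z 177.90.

2560 g

n(L) = 3.49 × 6490/1000 = 22.65 mol
n(T) = 9.054 mol
n(Q) = 1.660×1000 / 207.40 = 8.004 mol
n(Z) = 2.52 × 12900/1000 = 32.51 mol
n/ν for L = 22.65/3 = 7.550
n/ν for T = 9.054/2 = 4.527
n/ν for Q = 8.004/1 = 8.004
n/ν for Z = 32.51/4 = 8.128
Smallest n/ν is T → limiting reagent.
Z consumed = (4/2) × 9.054 = 18.11 mol
Z remaining = 32.51 − 18.11 = 14.40 mol
mass = 14.40 × 177.90 = 2562 g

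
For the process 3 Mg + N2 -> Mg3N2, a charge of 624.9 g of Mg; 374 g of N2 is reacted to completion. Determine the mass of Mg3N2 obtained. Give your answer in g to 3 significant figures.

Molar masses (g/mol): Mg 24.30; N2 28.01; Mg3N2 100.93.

865 g

n(Mg) = 624.9 / 24.30 = 25.72 mol
n(N2) = 374.0 / 28.01 = 13.35 mol
n/ν → Mg: 8.573, N2: 13.35; Mg is limiting.
n(Mg3N2) = (1/3) × 25.72 = 8.573 mol
mass = 8.573 × 100.93 = 865.3 g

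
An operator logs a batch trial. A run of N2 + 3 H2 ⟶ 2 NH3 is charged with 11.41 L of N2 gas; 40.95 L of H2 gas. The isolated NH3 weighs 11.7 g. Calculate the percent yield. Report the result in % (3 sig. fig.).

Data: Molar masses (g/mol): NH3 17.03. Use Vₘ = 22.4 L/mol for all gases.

67.4 %

n(N2) = 11.41 / 22.4 = 0.5094 mol
n(H2) = 40.95 / 22.4 = 1.828 mol
n/ν → N2: 0.5094, H2: 0.6093; N2 is limiting.
theoretical n(NH3) = (2/1) × 0.5094 = 1.019 mol → 17.35 g
% yield = 11.7 / 17.35 × 100 = 67.44 %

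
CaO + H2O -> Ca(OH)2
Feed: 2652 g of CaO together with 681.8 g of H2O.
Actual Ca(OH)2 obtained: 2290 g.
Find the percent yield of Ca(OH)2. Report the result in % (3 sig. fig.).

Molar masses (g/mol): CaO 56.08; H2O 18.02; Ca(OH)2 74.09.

81.7 %

n(CaO) = 2652 / 56.08 = 47.29 mol
n(H2O) = 681.8 / 18.02 = 37.84 mol
n/ν for CaO = 47.29/1 = 47.29
n/ν for H2O = 37.84/1 = 37.84
Smallest n/ν is H2O → limiting reagent.
theoretical n(Ca(OH)2) = (1/1) × 37.84 = 37.84 mol → 2804 g
% yield = 2290 / 2804 × 100 = 81.67 %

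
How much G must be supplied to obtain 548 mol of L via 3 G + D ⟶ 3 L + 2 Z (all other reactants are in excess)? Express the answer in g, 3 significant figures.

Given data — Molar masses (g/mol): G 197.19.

n(L) = 548.0 mol
n(G) = (3/3) × 548.0 = 548.0 mol
mass = 548.0 × 197.19 = 108100 g

108000 g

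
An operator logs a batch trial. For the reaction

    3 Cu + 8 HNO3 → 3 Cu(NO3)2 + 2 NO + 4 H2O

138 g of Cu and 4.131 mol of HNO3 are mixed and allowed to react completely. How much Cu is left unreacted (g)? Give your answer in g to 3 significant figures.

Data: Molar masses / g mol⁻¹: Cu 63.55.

n(Cu) = 138.0 / 63.55 = 2.172 mol
n(HNO3) = 4.131 mol
n/ν → Cu: 0.7240, HNO3: 0.5164; HNO3 is limiting.
Cu consumed = (3/8) × 4.131 = 1.549 mol
Cu remaining = 2.172 − 1.549 = 0.6230 mol
mass = 0.6230 × 63.55 = 39.59 g

39.6 g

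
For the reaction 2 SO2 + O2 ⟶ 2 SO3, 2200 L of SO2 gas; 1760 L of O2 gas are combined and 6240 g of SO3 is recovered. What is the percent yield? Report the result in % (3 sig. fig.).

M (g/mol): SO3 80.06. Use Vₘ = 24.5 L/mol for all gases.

n(SO2) = 2200 / 24.5 = 89.80 mol
n(O2) = 1760 / 24.5 = 71.84 mol
n/ν for SO2 = 89.80/2 = 44.90
n/ν for O2 = 71.84/1 = 71.84
Smallest n/ν is SO2 → limiting reagent.
theoretical n(SO3) = (2/2) × 89.80 = 89.80 mol → 7189 g
% yield = 6240 / 7189 × 100 = 86.80 %

86.8 %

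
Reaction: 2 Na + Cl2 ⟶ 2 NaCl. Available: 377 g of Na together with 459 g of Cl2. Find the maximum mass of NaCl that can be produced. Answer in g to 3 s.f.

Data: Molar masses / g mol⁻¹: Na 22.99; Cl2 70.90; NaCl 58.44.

757 g

n(Na) = 377.0 / 22.99 = 16.40 mol
n(Cl2) = 459.0 / 70.90 = 6.474 mol
n/ν → Na: 8.200, Cl2: 6.474; Cl2 is limiting.
n(NaCl) = (2/1) × 6.474 = 12.95 mol
mass = 12.95 × 58.44 = 756.8 g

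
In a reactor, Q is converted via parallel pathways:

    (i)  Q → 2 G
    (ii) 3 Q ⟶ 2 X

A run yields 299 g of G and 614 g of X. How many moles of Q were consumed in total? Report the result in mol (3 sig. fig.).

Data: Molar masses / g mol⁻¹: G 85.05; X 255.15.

n(G) = 299 / 85.05 = 3.516 mol
n(X) = 614 / 255.15 = 2.406 mol
n(Q) via (i) = (1/2)×3.516 = 1.758 mol
n(Q) via (ii) = (3/2)×2.406 = 3.609 mol
total n(Q) = 1.758 + 3.609 = 5.367 mol

5.37 mol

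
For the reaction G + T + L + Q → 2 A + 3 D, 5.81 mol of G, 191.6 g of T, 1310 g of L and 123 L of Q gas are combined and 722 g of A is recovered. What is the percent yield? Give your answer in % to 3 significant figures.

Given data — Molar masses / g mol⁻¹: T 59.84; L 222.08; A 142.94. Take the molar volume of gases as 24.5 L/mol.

n(G) = 5.810 mol
n(T) = 191.6 / 59.84 = 3.202 mol
n(L) = 1310 / 222.08 = 5.899 mol
n(Q) = 123.0 / 24.5 = 5.020 mol
n/ν for G = 5.810/1 = 5.810
n/ν for T = 3.202/1 = 3.202
n/ν for L = 5.899/1 = 5.899
n/ν for Q = 5.020/1 = 5.020
Smallest n/ν is T → limiting reagent.
theoretical n(A) = (2/1) × 3.202 = 6.404 mol → 915.4 g
% yield = 722 / 915.4 × 100 = 78.87 %

78.9 %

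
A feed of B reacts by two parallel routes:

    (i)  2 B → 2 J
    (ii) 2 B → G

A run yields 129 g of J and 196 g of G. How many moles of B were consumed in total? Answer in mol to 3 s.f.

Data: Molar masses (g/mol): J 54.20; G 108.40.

n(J) = 129 / 54.20 = 2.380 mol
n(G) = 196 / 108.40 = 1.808 mol
n(B) via (i) = (2/2)×2.380 = 2.380 mol
n(B) via (ii) = (2/1)×1.808 = 3.616 mol
total n(B) = 2.380 + 3.616 = 5.996 mol

6.00 mol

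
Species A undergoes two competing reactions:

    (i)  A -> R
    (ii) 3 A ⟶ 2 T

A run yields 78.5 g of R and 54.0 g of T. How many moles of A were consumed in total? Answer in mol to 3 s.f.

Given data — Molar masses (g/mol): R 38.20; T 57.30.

3.47 mol

n(R) = 78.5 / 38.20 = 2.055 mol
n(T) = 54.0 / 57.30 = 0.9424 mol
n(A) via (i) = (1/1)×2.055 = 2.055 mol
n(A) via (ii) = (3/2)×0.9424 = 1.414 mol
total n(A) = 2.055 + 1.414 = 3.469 mol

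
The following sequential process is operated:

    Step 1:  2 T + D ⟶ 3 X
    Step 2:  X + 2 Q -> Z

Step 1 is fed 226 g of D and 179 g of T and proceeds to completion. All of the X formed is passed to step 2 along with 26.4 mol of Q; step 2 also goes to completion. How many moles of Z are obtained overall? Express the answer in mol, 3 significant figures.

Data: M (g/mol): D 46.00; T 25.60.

10.5 mol

Step 1:
n(D) = 226.0 / 46.00 = 4.913 mol
n(T) = 179.0 / 25.60 = 6.992 mol
n/ν for D = 4.913/1 = 4.913
n/ν for T = 6.992/2 = 3.496
Smallest n/ν is T → limiting reagent.
n(X) produced = (3/2) × 6.992 = 10.49 mol
Step 2:
n(X) available = 10.49 mol
n(Q) = 26.40 mol
n/ν for X = 10.49/1 = 10.49
n/ν for Q = 26.40/2 = 13.20
Smallest n/ν is X → limiting reagent.
n(Z) = (1/1) × 10.49 = 10.49 mol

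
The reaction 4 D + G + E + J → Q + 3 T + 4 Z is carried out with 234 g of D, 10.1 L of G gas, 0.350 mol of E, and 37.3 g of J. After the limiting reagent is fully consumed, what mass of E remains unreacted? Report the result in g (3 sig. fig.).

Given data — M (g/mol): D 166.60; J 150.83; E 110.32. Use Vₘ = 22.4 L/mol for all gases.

11.3 g

n(D) = 234.0 / 166.60 = 1.405 mol
n(G) = 10.10 / 22.4 = 0.4509 mol
n(E) = 0.3500 mol
n(J) = 37.30 / 150.83 = 0.2473 mol
n/ν for D = 1.405/4 = 0.3513
n/ν for G = 0.4509/1 = 0.4509
n/ν for E = 0.3500/1 = 0.3500
n/ν for J = 0.2473/1 = 0.2473
Smallest n/ν is J → limiting reagent.
E consumed = (1/1) × 0.2473 = 0.2473 mol
E remaining = 0.3500 − 0.2473 = 0.1027 mol
mass = 0.1027 × 110.32 = 11.33 g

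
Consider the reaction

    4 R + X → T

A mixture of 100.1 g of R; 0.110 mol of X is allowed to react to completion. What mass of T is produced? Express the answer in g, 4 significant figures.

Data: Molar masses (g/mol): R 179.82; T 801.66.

88.18 g

n(R) = 100.1 / 179.82 = 0.5567 mol
n(X) = 0.1100 mol
n/ν → R: 0.1392, X: 0.1100; X is limiting.
n(T) = (1/1) × 0.1100 = 0.1100 mol
mass = 0.1100 × 801.66 = 88.18 g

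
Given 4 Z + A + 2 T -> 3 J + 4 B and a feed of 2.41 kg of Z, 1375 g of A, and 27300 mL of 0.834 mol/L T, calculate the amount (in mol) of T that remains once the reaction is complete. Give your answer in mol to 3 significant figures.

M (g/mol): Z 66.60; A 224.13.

n(Z) = 2.410×1000 / 66.60 = 36.19 mol
n(A) = 1375 / 224.13 = 6.135 mol
n(T) = 0.834 × 27300/1000 = 22.77 mol
n/ν → Z: 9.048, A: 6.135, T: 11.39; A is limiting.
T consumed = (2/1) × 6.135 = 12.27 mol
T remaining = 22.77 − 12.27 = 10.50 mol

10.5 mol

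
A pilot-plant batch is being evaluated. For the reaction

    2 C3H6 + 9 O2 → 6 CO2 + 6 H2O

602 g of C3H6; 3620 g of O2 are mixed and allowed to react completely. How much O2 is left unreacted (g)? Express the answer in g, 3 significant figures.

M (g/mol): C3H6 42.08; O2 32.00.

1560 g

n(C3H6) = 602.0 / 42.08 = 14.31 mol
n(O2) = 3620 / 32.00 = 113.1 mol
n/ν for C3H6 = 14.31/2 = 7.155
n/ν for O2 = 113.1/9 = 12.57
Smallest n/ν is C3H6 → limiting reagent.
O2 consumed = (9/2) × 14.31 = 64.40 mol
O2 remaining = 113.1 − 64.40 = 48.70 mol
mass = 48.70 × 32.00 = 1558 g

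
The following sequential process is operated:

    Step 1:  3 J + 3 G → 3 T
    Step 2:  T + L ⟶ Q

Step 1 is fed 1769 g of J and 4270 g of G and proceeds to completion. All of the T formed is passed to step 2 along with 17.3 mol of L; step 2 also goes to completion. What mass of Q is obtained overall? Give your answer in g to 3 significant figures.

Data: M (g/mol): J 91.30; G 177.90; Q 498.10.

8620 g

Step 1:
n(J) = 1769 / 91.30 = 19.38 mol
n(G) = 4270 / 177.90 = 24.00 mol
n/ν → J: 6.460, G: 8.000; J is limiting.
n(T) produced = (3/3) × 19.38 = 19.38 mol
Step 2:
n(T) available = 19.38 mol
n(L) = 17.30 mol
n/ν → T: 19.38, L: 17.30; L is limiting.
n(Q) = (1/1) × 17.30 = 17.30 mol
mass = 17.30 × 498.10 = 8617 g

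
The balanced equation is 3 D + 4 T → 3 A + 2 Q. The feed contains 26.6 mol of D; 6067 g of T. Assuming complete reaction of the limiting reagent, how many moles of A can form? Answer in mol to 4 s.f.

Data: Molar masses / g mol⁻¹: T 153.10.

26.60 mol

n(D) = 26.60 mol
n(T) = 6067 / 153.10 = 39.63 mol
n/ν for D = 26.60/3 = 8.867
n/ν for T = 39.63/4 = 9.908
Smallest n/ν is D → limiting reagent.
n(A) = (3/3) × 26.60 = 26.60 mol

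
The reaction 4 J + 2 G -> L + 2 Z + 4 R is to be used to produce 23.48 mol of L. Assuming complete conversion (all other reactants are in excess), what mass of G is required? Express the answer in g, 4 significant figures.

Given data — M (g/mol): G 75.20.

3531 g

n(L) = 23.48 mol
n(G) = (2/1) × 23.48 = 46.96 mol
mass = 46.96 × 75.20 = 3531 g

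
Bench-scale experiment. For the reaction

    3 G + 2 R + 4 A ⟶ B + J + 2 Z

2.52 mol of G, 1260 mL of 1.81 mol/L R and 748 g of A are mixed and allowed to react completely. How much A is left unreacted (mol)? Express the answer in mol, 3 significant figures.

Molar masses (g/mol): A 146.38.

n(G) = 2.520 mol
n(R) = 1.81 × 1260/1000 = 2.281 mol
n(A) = 748.0 / 146.38 = 5.110 mol
n/ν → G: 0.8400, R: 1.141, A: 1.278; G is limiting.
A consumed = (4/3) × 2.520 = 3.360 mol
A remaining = 5.110 − 3.360 = 1.750 mol

1.75 mol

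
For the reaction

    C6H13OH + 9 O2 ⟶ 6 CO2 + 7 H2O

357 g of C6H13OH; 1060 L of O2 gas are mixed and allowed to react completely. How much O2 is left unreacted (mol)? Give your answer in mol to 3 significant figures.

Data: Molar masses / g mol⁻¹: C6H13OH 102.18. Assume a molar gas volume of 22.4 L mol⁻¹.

15.9 mol

n(C6H13OH) = 357.0 / 102.18 = 3.494 mol
n(O2) = 1060 / 22.4 = 47.32 mol
n/ν → C6H13OH: 3.494, O2: 5.258; C6H13OH is limiting.
O2 consumed = (9/1) × 3.494 = 31.45 mol
O2 remaining = 47.32 − 31.45 = 15.87 mol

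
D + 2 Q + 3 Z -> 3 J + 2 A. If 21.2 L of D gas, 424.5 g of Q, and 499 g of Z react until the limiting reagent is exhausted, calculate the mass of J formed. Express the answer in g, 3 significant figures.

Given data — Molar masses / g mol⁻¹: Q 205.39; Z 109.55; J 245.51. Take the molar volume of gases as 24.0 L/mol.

n(D) = 21.20 / 24.0 = 0.8833 mol
n(Q) = 424.5 / 205.39 = 2.067 mol
n(Z) = 499.0 / 109.55 = 4.555 mol
n/ν → D: 0.8833, Q: 1.034, Z: 1.518; D is limiting.
n(J) = (3/1) × 0.8833 = 2.650 mol
mass = 2.650 × 245.51 = 650.6 g

651 g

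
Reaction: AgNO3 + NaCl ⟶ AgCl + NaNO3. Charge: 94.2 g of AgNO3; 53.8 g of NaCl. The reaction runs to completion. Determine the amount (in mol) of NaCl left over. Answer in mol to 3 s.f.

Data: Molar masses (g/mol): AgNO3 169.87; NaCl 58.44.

n(AgNO3) = 94.20 / 169.87 = 0.5545 mol
n(NaCl) = 53.80 / 58.44 = 0.9206 mol
n/ν for AgNO3 = 0.5545/1 = 0.5545
n/ν for NaCl = 0.9206/1 = 0.9206
Smallest n/ν is AgNO3 → limiting reagent.
NaCl consumed = (1/1) × 0.5545 = 0.5545 mol
NaCl remaining = 0.9206 − 0.5545 = 0.3661 mol

0.366 mol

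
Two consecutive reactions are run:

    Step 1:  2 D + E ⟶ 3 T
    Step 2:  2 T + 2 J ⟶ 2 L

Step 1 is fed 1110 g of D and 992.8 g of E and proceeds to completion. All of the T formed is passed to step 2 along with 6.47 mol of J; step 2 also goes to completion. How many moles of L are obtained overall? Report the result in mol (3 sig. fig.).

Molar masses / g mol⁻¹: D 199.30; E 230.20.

Step 1:
n(D) = 1110 / 199.30 = 5.569 mol
n(E) = 992.8 / 230.20 = 4.313 mol
n/ν → D: 2.785, E: 4.313; D is limiting.
n(T) produced = (3/2) × 5.569 = 8.354 mol
Step 2:
n(T) available = 8.354 mol
n(J) = 6.470 mol
n/ν → T: 4.177, J: 3.235; J is limiting.
n(L) = (2/2) × 6.470 = 6.470 mol

6.47 mol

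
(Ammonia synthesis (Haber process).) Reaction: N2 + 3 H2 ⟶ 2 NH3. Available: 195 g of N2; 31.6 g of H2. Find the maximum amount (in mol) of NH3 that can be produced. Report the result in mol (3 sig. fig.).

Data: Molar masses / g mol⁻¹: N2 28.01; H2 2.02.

n(N2) = 195.0 / 28.01 = 6.962 mol
n(H2) = 31.60 / 2.02 = 15.64 mol
n/ν for N2 = 6.962/1 = 6.962
n/ν for H2 = 15.64/3 = 5.213
Smallest n/ν is H2 → limiting reagent.
n(NH3) = (2/3) × 15.64 = 10.43 mol

10.4 mol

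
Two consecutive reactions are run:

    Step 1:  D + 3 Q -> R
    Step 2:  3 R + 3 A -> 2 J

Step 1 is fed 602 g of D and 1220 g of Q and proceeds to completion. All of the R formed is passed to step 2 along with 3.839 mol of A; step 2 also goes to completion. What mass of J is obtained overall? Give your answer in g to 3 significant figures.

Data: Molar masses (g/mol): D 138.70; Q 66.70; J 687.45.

Step 1:
n(D) = 602.0 / 138.70 = 4.340 mol
n(Q) = 1220 / 66.70 = 18.29 mol
n/ν for D = 4.340/1 = 4.340
n/ν for Q = 18.29/3 = 6.097
Smallest n/ν is D → limiting reagent.
n(R) produced = (1/1) × 4.340 = 4.340 mol
Step 2:
n(R) available = 4.340 mol
n(A) = 3.839 mol
n/ν for R = 4.340/3 = 1.447
n/ν for A = 3.839/3 = 1.280
Smallest n/ν is A → limiting reagent.
n(J) = (2/3) × 3.839 = 2.559 mol
mass = 2.559 × 687.45 = 1759 g

1760 g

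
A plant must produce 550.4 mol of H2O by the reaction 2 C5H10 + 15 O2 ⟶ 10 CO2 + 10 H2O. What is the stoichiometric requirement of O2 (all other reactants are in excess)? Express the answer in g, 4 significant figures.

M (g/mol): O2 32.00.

n(H2O) = 550.4 mol
n(O2) = (15/10) × 550.4 = 825.6 mol
mass = 825.6 × 32.00 = 26420 g

26420 g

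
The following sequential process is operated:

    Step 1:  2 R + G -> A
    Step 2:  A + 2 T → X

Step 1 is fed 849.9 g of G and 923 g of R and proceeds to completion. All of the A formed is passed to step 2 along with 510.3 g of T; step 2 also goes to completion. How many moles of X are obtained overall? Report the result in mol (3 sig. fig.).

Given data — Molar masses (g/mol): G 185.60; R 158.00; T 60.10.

Step 1:
n(G) = 849.9 / 185.60 = 4.579 mol
n(R) = 923.0 / 158.00 = 5.842 mol
n/ν for G = 4.579/1 = 4.579
n/ν for R = 5.842/2 = 2.921
Smallest n/ν is R → limiting reagent.
n(A) produced = (1/2) × 5.842 = 2.921 mol
Step 2:
n(A) available = 2.921 mol
n(T) = 510.3 / 60.10 = 8.491 mol
n/ν for A = 2.921/1 = 2.921
n/ν for T = 8.491/2 = 4.246
Smallest n/ν is A → limiting reagent.
n(X) = (1/1) × 2.921 = 2.921 mol

2.92 mol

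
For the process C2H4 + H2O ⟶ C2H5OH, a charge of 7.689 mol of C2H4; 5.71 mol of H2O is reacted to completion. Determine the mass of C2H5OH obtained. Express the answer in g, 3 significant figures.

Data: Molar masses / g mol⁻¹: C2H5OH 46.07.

263 g

n(C2H4) = 7.689 mol
n(H2O) = 5.710 mol
n/ν for C2H4 = 7.689/1 = 7.689
n/ν for H2O = 5.710/1 = 5.710
Smallest n/ν is H2O → limiting reagent.
n(C2H5OH) = (1/1) × 5.710 = 5.710 mol
mass = 5.710 × 46.07 = 263.1 g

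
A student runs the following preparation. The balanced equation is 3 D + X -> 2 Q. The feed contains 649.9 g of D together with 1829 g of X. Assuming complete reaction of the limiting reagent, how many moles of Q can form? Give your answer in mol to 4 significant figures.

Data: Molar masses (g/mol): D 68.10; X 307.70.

n(D) = 649.9 / 68.10 = 9.543 mol
n(X) = 1829 / 307.70 = 5.944 mol
n/ν → D: 3.181, X: 5.944; D is limiting.
n(Q) = (2/3) × 9.543 = 6.362 mol

6.362 mol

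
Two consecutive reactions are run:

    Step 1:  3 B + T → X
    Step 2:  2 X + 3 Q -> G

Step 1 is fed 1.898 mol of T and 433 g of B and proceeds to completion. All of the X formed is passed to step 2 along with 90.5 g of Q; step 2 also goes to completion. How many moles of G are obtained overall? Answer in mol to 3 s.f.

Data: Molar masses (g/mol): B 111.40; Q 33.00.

0.648 mol

Step 1:
n(T) = 1.898 mol
n(B) = 433.0 / 111.40 = 3.887 mol
n/ν → T: 1.898, B: 1.296; B is limiting.
n(X) produced = (1/3) × 3.887 = 1.296 mol
Step 2:
n(X) available = 1.296 mol
n(Q) = 90.50 / 33.00 = 2.742 mol
n/ν → X: 0.6480, Q: 0.9140; X is limiting.
n(G) = (1/2) × 1.296 = 0.6480 mol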